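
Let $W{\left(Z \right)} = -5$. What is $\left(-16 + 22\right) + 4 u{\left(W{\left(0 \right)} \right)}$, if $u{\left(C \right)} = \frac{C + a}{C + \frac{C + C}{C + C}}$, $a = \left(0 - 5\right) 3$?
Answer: $26$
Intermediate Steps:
$a = -15$ ($a = \left(-5\right) 3 = -15$)
$u{\left(C \right)} = \frac{-15 + C}{1 + C}$ ($u{\left(C \right)} = \frac{C - 15}{C + \frac{C + C}{C + C}} = \frac{-15 + C}{C + \frac{2 C}{2 C}} = \frac{-15 + C}{C + 2 C \frac{1}{2 C}} = \frac{-15 + C}{C + 1} = \frac{-15 + C}{1 + C}$)
$\left(-16 + 22\right) + 4 u{\left(W{\left(0 \right)} \right)} = \left(-16 + 22\right) + 4 \frac{-15 - 5}{1 - 5} = 6 + 4 \frac{1}{-4} \left(-20\right) = 6 + 4 \left(\left(- \frac{1}{4}\right) \left(-20\right)\right) = 6 + 4 \cdot 5 = 6 + 20 = 26$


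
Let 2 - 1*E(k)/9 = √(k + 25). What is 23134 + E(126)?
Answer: 23152 - 9*√151 ≈ 23041.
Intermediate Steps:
E(k) = 18 - 9*√(25 + k) (E(k) = 18 - 9*√(k + 25) = 18 - 9*√(25 + k))
23134 + E(126) = 23134 + (18 - 9*√(25 + 126)) = 23134 + (18 - 9*√151) = 23152 - 9*√151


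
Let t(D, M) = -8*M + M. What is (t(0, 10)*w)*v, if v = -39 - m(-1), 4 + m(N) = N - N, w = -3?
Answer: -7350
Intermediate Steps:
m(N) = -4 (m(N) = -4 + (N - N) = -4 + 0 = -4)
t(D, M) = -7*M
v = -35 (v = -39 - 1*(-4) = -39 + 4 = -35)
(t(0, 10)*w)*v = (-7*10*(-3))*(-35) = -70*(-3)*(-35) = 210*(-35) = -7350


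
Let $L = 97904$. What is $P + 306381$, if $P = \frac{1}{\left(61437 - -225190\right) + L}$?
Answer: $\frac{117812992312}{384531} \approx 3.0638 \cdot 10^{5}$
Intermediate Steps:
$P = \frac{1}{384531}$ ($P = \frac{1}{\left(61437 - -225190\right) + 97904} = \frac{1}{\left(61437 + 225190\right) + 97904} = \frac{1}{286627 + 97904} = \frac{1}{384531} \approx 2.6006 \cdot 10^{-6}$)
$P + 306381 = \frac{1}{384531} + 306381 = \frac{117812992312}{384531}$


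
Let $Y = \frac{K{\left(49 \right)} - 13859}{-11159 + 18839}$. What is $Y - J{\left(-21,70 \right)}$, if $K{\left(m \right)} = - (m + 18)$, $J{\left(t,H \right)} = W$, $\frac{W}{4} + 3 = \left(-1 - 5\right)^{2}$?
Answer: $- \frac{171281}{1280} \approx -133.81$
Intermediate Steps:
$W = 132$ ($W = -12 + 4 \left(-1 - 5\right)^{2} = -12 + 4 \left(-6\right)^{2} = -12 + 4 \cdot 36 = -12 + 144 = 132$)
$J{\left(t,H \right)} = 132$
$K{\left(m \right)} = -18 - m$ ($K{\left(m \right)} = - (18 + m) = -18 - m$)
$Y = - \frac{2321}{1280}$ ($Y = \frac{\left(-18 - 49\right) - 13859}{-11159 + 18839} = \frac{\left(-18 - 49\right) - 13859}{7680} = \left(-67 - 13859\right) \frac{1}{7680} = \left(-13926\right) \frac{1}{7680} = - \frac{2321}{1280} \approx -1.8133$)
$Y - J{\left(-21,70 \right)} = - \frac{2321}{1280} - 132 = - \frac{171281}{1280}$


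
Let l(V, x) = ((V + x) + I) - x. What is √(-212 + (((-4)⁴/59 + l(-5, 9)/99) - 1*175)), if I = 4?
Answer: I*√1450633118/1947 ≈ 19.562*I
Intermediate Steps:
l(V, x) = 4 + V (l(V, x) = ((V + x) + 4) - x = (4 + V + x) - x = 4 + V)
√(-212 + (((-4)⁴/59 + l(-5, 9)/99) - 1*175)) = √(-212 + (((-4)⁴/59 + (4 - 5)/99) - 1*175)) = √(-212 + ((256*(1/59) - 1*1/99) - 175)) = √(-212 + ((256/59 - 1/99) - 175)) = √(-212 + (25285/5841 - 175)) = √(-212 - 996890/5841) = √(-2235182/5841) = I*√1450633118/1947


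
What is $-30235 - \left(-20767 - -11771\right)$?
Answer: $-21239$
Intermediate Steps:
$-30235 - \left(-20767 - -11771\right) = -30235 - \left(-20767 + 11771\right) = -30235 - -8996 = -30235 + 8996 = -21239$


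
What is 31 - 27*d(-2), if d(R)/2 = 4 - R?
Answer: -293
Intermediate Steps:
d(R) = 8 - 2*R (d(R) = 2*(4 - R) = 8 - 2*R)
31 - 27*d(-2) = 31 - 27*(8 - 2*(-2)) = 31 - 27*(8 + 4) = 31 - 27*12 = 31 - 324 = -293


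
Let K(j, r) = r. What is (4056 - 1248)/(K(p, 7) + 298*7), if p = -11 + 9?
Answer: 216/161 ≈ 1.3416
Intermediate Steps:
p = -2
(4056 - 1248)/(K(p, 7) + 298*7) = (4056 - 1248)/(7 + 298*7) = 2808/(7 + 2086) = 2808/2093 = 2808*(1/2093) = 216/161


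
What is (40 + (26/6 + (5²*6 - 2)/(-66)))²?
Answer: 214369/121 ≈ 1771.6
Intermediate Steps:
(40 + (26/6 + (5²*6 - 2)/(-66)))² = (40 + (26*(⅙) + (25*6 - 2)*(-1/66)))² = (40 + (13/3 + (150 - 2)*(-1/66)))² = (40 + (13/3 + 148*(-1/66)))² = (40 + (13/3 - 74/33))² = (40 + 23/11)² = (463/11)² = 214369/121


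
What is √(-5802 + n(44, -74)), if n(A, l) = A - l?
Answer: 14*I*√29 ≈ 75.392*I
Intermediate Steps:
√(-5802 + n(44, -74)) = √(-5802 + (44 - 1*(-74))) = √(-5802 + (44 + 74)) = √(-5802 + 118) = √(-5684) = 14*I*√29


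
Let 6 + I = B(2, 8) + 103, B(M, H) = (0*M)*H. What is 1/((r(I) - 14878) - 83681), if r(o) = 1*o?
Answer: -1/98462 ≈ -1.0156e-5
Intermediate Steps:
B(M, H) = 0 (B(M, H) = 0*H = 0)
I = 97 (I = -6 + (0 + 103) = -6 + 103 = 97)
r(o) = o
1/((r(I) - 14878) - 83681) = 1/((97 - 14878) - 83681) = 1/(-14781 - 83681) = 1/(-98462) = -1/98462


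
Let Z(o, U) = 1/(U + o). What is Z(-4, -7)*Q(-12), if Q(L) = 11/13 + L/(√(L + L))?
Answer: -1/13 - I*√6/11 ≈ -0.076923 - 0.22268*I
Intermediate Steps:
Q(L) = 11/13 + √2*√L/2 (Q(L) = 11*(1/13) + L/(√(2*L)) = 11/13 + L/((√2*√L)) = 11/13 + L*(√2/(2*√L)) = 11/13 + √2*√L/2)
Z(-4, -7)*Q(-12) = (11/13 + √2*√(-12)/2)/(-7 - 4) = (11/13 + √2*(2*I*√3)/2)/(-11) = -(11/13 + I*√6)/11 = -1/13 - I*√6/11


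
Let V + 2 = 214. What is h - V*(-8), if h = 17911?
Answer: 19607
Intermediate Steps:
V = 212 (V = -2 + 214 = 212)
h - V*(-8) = 17911 - 212*(-8) = 17911 - 1*(-1696) = 17911 + 1696 = 19607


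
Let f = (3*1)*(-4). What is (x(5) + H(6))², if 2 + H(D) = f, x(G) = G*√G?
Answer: 321 - 140*√5 ≈ 7.9505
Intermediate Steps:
x(G) = G^(3/2)
f = -12 (f = 3*(-4) = -12)
H(D) = -14 (H(D) = -2 - 12 = -14)
(x(5) + H(6))² = (5^(3/2) - 14)² = (5*√5 - 14)² = (-14 + 5*√5)²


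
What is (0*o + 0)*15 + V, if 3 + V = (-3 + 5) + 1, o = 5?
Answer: 0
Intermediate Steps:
V = 0 (V = -3 + ((-3 + 5) + 1) = -3 + (2 + 1) = -3 + 3 = 0)
(0*o + 0)*15 + V = (0*5 + 0)*15 + 0 = (0 + 0)*15 + 0 = 0*15 + 0 = 0 + 0 = 0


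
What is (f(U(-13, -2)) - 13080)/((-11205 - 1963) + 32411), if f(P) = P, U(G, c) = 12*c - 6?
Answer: -13110/19243 ≈ -0.68129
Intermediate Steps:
U(G, c) = -6 + 12*c
(f(U(-13, -2)) - 13080)/((-11205 - 1963) + 32411) = ((-6 + 12*(-2)) - 13080)/((-11205 - 1963) + 32411) = ((-6 - 24) - 13080)/(-13168 + 32411) = (-30 - 13080)/19243 = -13110*1/19243 = -13110/19243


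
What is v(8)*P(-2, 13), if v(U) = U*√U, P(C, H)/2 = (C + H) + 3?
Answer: 448*√2 ≈ 633.57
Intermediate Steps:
P(C, H) = 6 + 2*C + 2*H (P(C, H) = 2*((C + H) + 3) = 2*(3 + C + H) = 6 + 2*C + 2*H)
v(U) = U^(3/2)
v(8)*P(-2, 13) = 8^(3/2)*(6 + 2*(-2) + 2*13) = (16*√2)*(6 - 4 + 26) = (16*√2)*28 = 448*√2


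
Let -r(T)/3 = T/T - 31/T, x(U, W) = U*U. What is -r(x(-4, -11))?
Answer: -45/16 ≈ -2.8125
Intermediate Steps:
x(U, W) = U**2
r(T) = -3 + 93/T (r(T) = -3*(T/T - 31/T) = -3*(1 - 31/T) = -3 + 93/T)
-r(x(-4, -11)) = -(-3 + 93/((-4)**2)) = -(-3 + 93/16) = -1*45/16 = -45/16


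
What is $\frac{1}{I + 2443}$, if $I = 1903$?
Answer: $\frac{1}{4346} \approx 0.0002301$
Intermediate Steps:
$\frac{1}{I + 2443} = \frac{1}{1903 + 2443} = \frac{1}{4346}$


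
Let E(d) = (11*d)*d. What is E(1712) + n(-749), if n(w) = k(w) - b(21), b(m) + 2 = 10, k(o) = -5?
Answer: 32240371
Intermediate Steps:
b(m) = 8 (b(m) = -2 + 10 = 8)
E(d) = 11*d**2
n(w) = -13 (n(w) = -5 - 1*8 = -5 - 8 = -13)
E(1712) + n(-749) = 11*1712**2 - 13 = 11*2930944 - 13 = 32240384 - 13 = 32240371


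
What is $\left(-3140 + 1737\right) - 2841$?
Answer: $-4244$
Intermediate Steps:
$\left(-3140 + 1737\right) - 2841 = -1403 - 2841 = -4244$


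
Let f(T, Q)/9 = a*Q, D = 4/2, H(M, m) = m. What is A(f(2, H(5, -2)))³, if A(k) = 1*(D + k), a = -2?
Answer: 54872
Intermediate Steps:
D = 2 (D = 4*(½) = 2)
f(T, Q) = -18*Q (f(T, Q) = 9*(-2*Q) = -18*Q)
A(k) = 2 + k (A(k) = 1*(2 + k) = 2 + k)
A(f(2, H(5, -2)))³ = (2 - 18*(-2))³ = (2 + 36)³ = 38³ = 54872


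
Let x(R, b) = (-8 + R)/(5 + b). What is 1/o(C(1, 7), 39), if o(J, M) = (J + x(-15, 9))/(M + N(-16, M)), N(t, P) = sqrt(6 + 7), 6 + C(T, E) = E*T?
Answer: -182/3 - 14*sqrt(13)/9 ≈ -66.275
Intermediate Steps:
x(R, b) = (-8 + R)/(5 + b)
C(T, E) = -6 + E*T
N(t, P) = sqrt(13)
o(J, M) = (-23/14 + J)/(M + sqrt(13)) (o(J, M) = (J + (-8 - 15)/(5 + 9))/(M + sqrt(13)) = (J - 23/14)/(M + sqrt(13)) = (-23/14 + J)/(M + sqrt(13)))
1/o(C(1, 7), 39) = 1/((-23/14 + (-6 + 7*1))/(39 + sqrt(13))) = 1/((-23/14 + (-6 + 7))/(39 + sqrt(13))) = 1/((-23/14 + 1)/(39 + sqrt(13))) = 1/(-9/14/(39 + sqrt(13))) = 1/(-9/(14*(39 + sqrt(13)))) = -182/3 - 14*sqrt(13)/9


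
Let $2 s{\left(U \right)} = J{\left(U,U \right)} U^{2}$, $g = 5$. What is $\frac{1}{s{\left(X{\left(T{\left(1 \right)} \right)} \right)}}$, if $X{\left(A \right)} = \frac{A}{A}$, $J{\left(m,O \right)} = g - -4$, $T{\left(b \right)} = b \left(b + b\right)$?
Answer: $\frac{2}{9} \approx 0.22222$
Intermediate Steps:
$T{\left(b \right)} = 2 b^{2}$ ($T{\left(b \right)} = b 2 b = 2 b^{2}$)
$J{\left(m,O \right)} = 9$ ($J{\left(m,O \right)} = 5 - -4 = 5 + 4 = 9$)
$X{\left(A \right)} = 1$
$s{\left(U \right)} = \frac{9 U^{2}}{2}$
$\frac{1}{s{\left(X{\left(T{\left(1 \right)} \right)} \right)}} = \frac{1}{\frac{9}{2} \cdot 1^{2}} = \frac{1}{\frac{9}{2} \cdot 1} = \frac{1}{\frac{9}{2}} = \frac{2}{9}$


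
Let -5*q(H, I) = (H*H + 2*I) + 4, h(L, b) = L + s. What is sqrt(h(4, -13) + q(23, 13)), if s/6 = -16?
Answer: I*sqrt(5095)/5 ≈ 14.276*I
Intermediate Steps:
s = -96 (s = 6*(-16) = -96)
h(L, b) = -96 + L (h(L, b) = L - 96 = -96 + L)
q(H, I) = -4/5 - 2*I/5 - H**2/5 (q(H, I) = -((H*H + 2*I) + 4)/5 = -((H**2 + 2*I) + 4)/5 = -(4 + H**2 + 2*I)/5 = -4/5 - 2*I/5 - H**2/5)
sqrt(h(4, -13) + q(23, 13)) = sqrt((-96 + 4) + (-4/5 - 2/5*13 - 1/5*23**2)) = sqrt(-92 + (-4/5 - 26/5 - 1/5*529)) = sqrt(-92 + (-4/5 - 26/5 - 529/5)) = sqrt(-92 - 559/5) = sqrt(-1019/5) = I*sqrt(5095)/5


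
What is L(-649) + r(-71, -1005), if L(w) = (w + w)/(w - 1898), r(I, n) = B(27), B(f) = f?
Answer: 70067/2547 ≈ 27.510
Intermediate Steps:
r(I, n) = 27
L(w) = 2*w/(-1898 + w) (L(w) = (2*w)/(-1898 + w) = 2*w/(-1898 + w))
L(-649) + r(-71, -1005) = 2*(-649)/(-1898 - 649) + 27 = 2*(-649)/(-2547) + 27 = 2*(-649)*(-1/2547) + 27 = 1298/2547 + 27 = 70067/2547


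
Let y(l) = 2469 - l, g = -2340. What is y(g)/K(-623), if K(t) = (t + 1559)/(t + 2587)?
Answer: 787073/78 ≈ 10091.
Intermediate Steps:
K(t) = (1559 + t)/(2587 + t)
y(g)/K(-623) = (2469 - 1*(-2340))/(((1559 - 623)/(2587 - 623))) = (2469 + 2340)/((936/1964)) = 4809/(((1/1964)*936)) = 4809/(234/491) = 4809*(491/234) = 787073/78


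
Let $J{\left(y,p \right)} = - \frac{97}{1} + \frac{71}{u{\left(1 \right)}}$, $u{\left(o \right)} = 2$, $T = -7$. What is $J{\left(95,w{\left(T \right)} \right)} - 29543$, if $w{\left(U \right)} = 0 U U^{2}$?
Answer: $- \frac{59209}{2} \approx -29605.0$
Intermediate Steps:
$w{\left(U \right)} = 0$ ($w{\left(U \right)} = 0 U^{2} = 0$)
$J{\left(y,p \right)} = - \frac{123}{2}$ ($J{\left(y,p \right)} = - \frac{97}{1} + \frac{71}{2} = \left(-97\right) 1 + 71 \cdot \frac{1}{2} = -97 + \frac{71}{2} = - \frac{123}{2}$)
$J{\left(95,w{\left(T \right)} \right)} - 29543 = - \frac{123}{2} - 29543 = - \frac{59209}{2}$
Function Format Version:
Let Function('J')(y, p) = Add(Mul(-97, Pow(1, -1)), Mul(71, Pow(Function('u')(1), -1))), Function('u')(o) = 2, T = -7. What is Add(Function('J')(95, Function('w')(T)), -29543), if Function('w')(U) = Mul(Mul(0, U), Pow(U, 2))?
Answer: Rational(-59209, 2) ≈ -29605.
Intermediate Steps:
Function('w')(U) = 0 (Function('w')(U) = Mul(0, Pow(U, 2)) = 0)
Function('J')(y, p) = Rational(-123, 2) (Function('J')(y, p) = Add(Mul(-97, Pow(1, -1)), Mul(71, Pow(2, -1))) = Add(Mul(-97, 1), Mul(71, Rational(1, 2))) = Add(-97, Rational(71, 2)) = Rational(-123, 2))
Add(Function('J')(95, Function('w')(T)), -29543) = Add(Rational(-123, 2), -29543) = Rational(-59209, 2)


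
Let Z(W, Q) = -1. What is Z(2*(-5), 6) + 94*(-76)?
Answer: -7145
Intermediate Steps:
Z(2*(-5), 6) + 94*(-76) = -1 + 94*(-76) = -1 - 7144 = -7145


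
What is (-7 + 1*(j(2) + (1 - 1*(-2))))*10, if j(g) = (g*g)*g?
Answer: 40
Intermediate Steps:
j(g) = g³ (j(g) = g²*g = g³)
(-7 + 1*(j(2) + (1 - 1*(-2))))*10 = (-7 + 1*(2³ + (1 - 1*(-2))))*10 = (-7 + 1*(8 + (1 + 2)))*10 = (-7 + 1*(8 + 3))*10 = (-7 + 1*11)*10 = (-7 + 11)*10 = 4*10 = 40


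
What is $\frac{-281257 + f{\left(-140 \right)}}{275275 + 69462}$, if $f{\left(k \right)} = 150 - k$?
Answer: $- \frac{280967}{344737} \approx -0.81502$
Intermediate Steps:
$\frac{-281257 + f{\left(-140 \right)}}{275275 + 69462} = \frac{-281257 + \left(150 - -140\right)}{275275 + 69462} = \frac{-281257 + \left(150 + 140\right)}{344737} = \left(-281257 + 290\right) \frac{1}{344737} = \left(-280967\right) \frac{1}{344737} = - \frac{280967}{344737}$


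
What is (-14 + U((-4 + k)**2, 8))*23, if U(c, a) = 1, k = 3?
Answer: -299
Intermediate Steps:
(-14 + U((-4 + k)**2, 8))*23 = (-14 + 1)*23 = -13*23 = -299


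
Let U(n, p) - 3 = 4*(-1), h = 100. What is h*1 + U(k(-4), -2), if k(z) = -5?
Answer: 99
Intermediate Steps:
U(n, p) = -1 (U(n, p) = 3 + 4*(-1) = 3 - 4 = -1)
h*1 + U(k(-4), -2) = 100*1 - 1 = 100 - 1 = 99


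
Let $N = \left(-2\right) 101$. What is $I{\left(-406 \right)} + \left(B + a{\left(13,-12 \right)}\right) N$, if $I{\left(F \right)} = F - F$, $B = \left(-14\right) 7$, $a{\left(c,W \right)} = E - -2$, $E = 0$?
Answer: $19392$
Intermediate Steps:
$a{\left(c,W \right)} = 2$ ($a{\left(c,W \right)} = 0 - -2 = 0 + 2 = 2$)
$B = -98$
$I{\left(F \right)} = 0$
$N = -202$
$I{\left(-406 \right)} + \left(B + a{\left(13,-12 \right)}\right) N = 0 + \left(-98 + 2\right) \left(-202\right) = 0 - -19392 = 0 + 19392 = 19392$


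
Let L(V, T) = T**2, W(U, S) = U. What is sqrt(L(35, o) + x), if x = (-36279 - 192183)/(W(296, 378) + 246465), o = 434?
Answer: sqrt(13637487690934)/8509 ≈ 434.00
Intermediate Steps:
x = -7878/8509 (x = (-36279 - 192183)/(296 + 246465) = -228462/246761 = -228462*1/246761 = -7878/8509 ≈ -0.92584)
sqrt(L(35, o) + x) = sqrt(434**2 - 7878/8509) = sqrt(188356 - 7878/8509) = sqrt(1602713326/8509) = sqrt(13637487690934)/8509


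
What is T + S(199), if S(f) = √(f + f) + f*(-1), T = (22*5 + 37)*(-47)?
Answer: -7108 + √398 ≈ -7088.0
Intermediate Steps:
T = -6909 (T = (110 + 37)*(-47) = 147*(-47) = -6909)
S(f) = -f + √2*√f (S(f) = √(2*f) - f = √2*√f - f = -f + √2*√f)
T + S(199) = -6909 + (-1*199 + √2*√199) = -6909 + (-199 + √398) = -7108 + √398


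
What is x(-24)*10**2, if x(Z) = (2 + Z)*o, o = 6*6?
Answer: -79200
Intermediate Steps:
o = 36
x(Z) = 72 + 36*Z (x(Z) = (2 + Z)*36 = 72 + 36*Z)
x(-24)*10**2 = (72 + 36*(-24))*10**2 = (72 - 864)*100 = -792*100 = -79200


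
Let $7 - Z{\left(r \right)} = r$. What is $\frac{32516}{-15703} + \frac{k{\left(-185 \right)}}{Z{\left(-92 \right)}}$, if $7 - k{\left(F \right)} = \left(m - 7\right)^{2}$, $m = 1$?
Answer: $- \frac{3674471}{1554597} \approx -2.3636$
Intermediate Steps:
$k{\left(F \right)} = -29$ ($k{\left(F \right)} = 7 - \left(1 - 7\right)^{2} = 7 - \left(-6\right)^{2} = 7 - 36 = -29$)
$Z{\left(r \right)} = 7 - r$
$\frac{32516}{-15703} + \frac{k{\left(-185 \right)}}{Z{\left(-92 \right)}} = \frac{32516}{-15703} - \frac{29}{7 - -92} = 32516 \left(- \frac{1}{15703}\right) - \frac{29}{7 + 92} = - \frac{32516}{15703} - \frac{29}{99} = - \frac{3674471}{1554597}$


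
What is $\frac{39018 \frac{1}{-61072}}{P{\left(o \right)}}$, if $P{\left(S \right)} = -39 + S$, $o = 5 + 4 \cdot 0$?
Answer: $\frac{19509}{1038224} \approx 0.018791$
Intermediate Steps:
$o = 5$ ($o = 5 + 0 = 5$)
$\frac{39018 \frac{1}{-61072}}{P{\left(o \right)}} = \frac{39018 \frac{1}{-61072}}{-39 + 5} = \frac{39018 \left(- \frac{1}{61072}\right)}{-34} = \left(- \frac{19509}{30536}\right) \left(- \frac{1}{34}\right) = \frac{19509}{1038224}$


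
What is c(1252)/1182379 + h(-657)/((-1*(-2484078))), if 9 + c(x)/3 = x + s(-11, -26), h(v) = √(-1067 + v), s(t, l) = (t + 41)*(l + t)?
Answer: 399/1182379 + I*√431/1242039 ≈ 0.00033746 + 1.6715e-5*I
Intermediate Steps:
s(t, l) = (41 + t)*(l + t)
c(x) = -3357 + 3*x (c(x) = -27 + 3*(x + ((-11)² + 41*(-26) + 41*(-11) - 26*(-11))) = -27 + 3*(x + (121 - 1066 - 451 + 286)) = -27 + 3*(x - 1110) = -27 + 3*(-1110 + x) = -27 + (-3330 + 3*x) = -3357 + 3*x)
c(1252)/1182379 + h(-657)/((-1*(-2484078))) = (-3357 + 3*1252)/1182379 + √(-1067 - 657)/((-1*(-2484078))) = (-3357 + 3756)*(1/1182379) + √(-1724)/2484078 = 399*(1/1182379) + (2*I*√431)*(1/2484078) = 399/1182379 + I*√431/1242039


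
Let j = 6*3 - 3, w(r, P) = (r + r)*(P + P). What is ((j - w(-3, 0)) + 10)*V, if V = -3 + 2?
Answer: -25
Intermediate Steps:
w(r, P) = 4*P*r (w(r, P) = (2*r)*(2*P) = 4*P*r)
j = 15 (j = 18 - 3 = 15)
V = -1
((j - w(-3, 0)) + 10)*V = ((15 - 4*0*(-3)) + 10)*(-1) = ((15 - 1*0) + 10)*(-1) = ((15 + 0) + 10)*(-1) = (15 + 10)*(-1) = 25*(-1) = -25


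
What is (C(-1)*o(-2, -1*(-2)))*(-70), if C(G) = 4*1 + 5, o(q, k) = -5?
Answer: 3150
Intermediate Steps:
C(G) = 9 (C(G) = 4 + 5 = 9)
(C(-1)*o(-2, -1*(-2)))*(-70) = (9*(-5))*(-70) = -45*(-70) = 3150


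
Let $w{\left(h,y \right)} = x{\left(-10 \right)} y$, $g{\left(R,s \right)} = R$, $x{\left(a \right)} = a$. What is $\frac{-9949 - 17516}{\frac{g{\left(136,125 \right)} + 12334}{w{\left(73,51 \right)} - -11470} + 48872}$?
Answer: $- \frac{30101640}{53564959} \approx -0.56196$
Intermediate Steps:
$w{\left(h,y \right)} = - 10 y$
$\frac{-9949 - 17516}{\frac{g{\left(136,125 \right)} + 12334}{w{\left(73,51 \right)} - -11470} + 48872} = \frac{-9949 - 17516}{\frac{136 + 12334}{\left(-10\right) 51 - -11470} + 48872} = - \frac{27465}{\frac{12470}{-510 + 11470} + 48872} = - \frac{27465}{\frac{12470}{10960} + 48872} = - \frac{27465}{12470 \cdot \frac{1}{10960} + 48872} = - \frac{27465}{\frac{1247}{1096} + 48872} = - \frac{27465}{\frac{53564959}{1096}} = \left(-27465\right) \frac{1096}{53564959} = - \frac{30101640}{53564959}$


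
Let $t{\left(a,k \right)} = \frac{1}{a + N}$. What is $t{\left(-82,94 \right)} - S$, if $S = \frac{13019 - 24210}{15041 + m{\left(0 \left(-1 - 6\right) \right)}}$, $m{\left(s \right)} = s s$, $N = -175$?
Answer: $\frac{2861046}{3865537} \approx 0.74014$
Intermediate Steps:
$m{\left(s \right)} = s^{2}$
$t{\left(a,k \right)} = \frac{1}{-175 + a}$ ($t{\left(a,k \right)} = \frac{1}{a - 175} = \frac{1}{-175 + a}$)
$S = - \frac{11191}{15041}$ ($S = \frac{13019 - 24210}{15041 + \left(0 \left(-1 - 6\right)\right)^{2}} = - \frac{11191}{15041 + \left(0 \left(-7\right)\right)^{2}} = - \frac{11191}{15041 + 0^{2}} = - \frac{11191}{15041 + 0} = - \frac{11191}{15041} \approx -0.74403$)
$t{\left(-82,94 \right)} - S = \frac{1}{-175 - 82} - - \frac{11191}{15041} = \frac{1}{-257} + \frac{11191}{15041} = - \frac{1}{257} + \frac{11191}{15041} = \frac{2861046}{3865537}$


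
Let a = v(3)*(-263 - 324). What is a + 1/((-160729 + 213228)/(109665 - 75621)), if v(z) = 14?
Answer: -431402738/52499 ≈ -8217.3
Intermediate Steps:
a = -8218 (a = 14*(-263 - 324) = 14*(-587) = -8218)
a + 1/((-160729 + 213228)/(109665 - 75621)) = -8218 + 1/((-160729 + 213228)/(109665 - 75621)) = -8218 + 1/(52499/34044) = -8218 + 34044/52499 = -431402738/52499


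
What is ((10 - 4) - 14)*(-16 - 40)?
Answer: 448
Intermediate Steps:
((10 - 4) - 14)*(-16 - 40) = (6 - 14)*(-56) = -8*(-56) = 448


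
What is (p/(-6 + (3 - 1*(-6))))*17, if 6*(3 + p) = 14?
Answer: -34/9 ≈ -3.7778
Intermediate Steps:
p = -⅔ (p = -3 + (⅙)*14 = -3 + 7/3 = -⅔ ≈ -0.66667)
(p/(-6 + (3 - 1*(-6))))*17 = -2/(3*(-6 + (3 - 1*(-6))))*17 = -2/(3*(-6 + (3 + 6)))*17 = -2/(3*(-6 + 9))*17 = -⅔/3*17 = -⅔*⅓*17 = -2/9*17 = -34/9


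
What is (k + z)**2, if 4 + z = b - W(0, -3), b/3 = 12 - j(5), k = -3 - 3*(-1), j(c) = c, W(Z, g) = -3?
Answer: 400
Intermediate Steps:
k = 0 (k = -3 + 3 = 0)
b = 21 (b = 3*(12 - 1*5) = 3*(12 - 5) = 3*7 = 21)
z = 20 (z = -4 + (21 - 1*(-3)) = -4 + (21 + 3) = -4 + 24 = 20)
(k + z)**2 = (0 + 20)**2 = 20**2 = 400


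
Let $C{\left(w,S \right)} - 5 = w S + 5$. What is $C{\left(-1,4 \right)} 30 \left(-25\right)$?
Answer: $-4500$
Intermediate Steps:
$C{\left(w,S \right)} = 10 + S w$ ($C{\left(w,S \right)} = 5 + \left(w S + 5\right) = 5 + \left(S w + 5\right) = 5 + \left(5 + S w\right) = 10 + S w$)
$C{\left(-1,4 \right)} 30 \left(-25\right) = \left(10 + 4 \left(-1\right)\right) 30 \left(-25\right) = \left(10 - 4\right) 30 \left(-25\right) = 6 \cdot 30 \left(-25\right) = 180 \left(-25\right) = -4500$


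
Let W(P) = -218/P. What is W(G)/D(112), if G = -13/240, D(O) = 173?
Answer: 52320/2249 ≈ 23.264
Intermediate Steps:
G = -13/240 (G = -13*1/240 = -13/240 ≈ -0.054167)
W(G)/D(112) = -218/(-13/240)/173 = -218*(-240/13)*(1/173) = (52320/13)*(1/173) = 52320/2249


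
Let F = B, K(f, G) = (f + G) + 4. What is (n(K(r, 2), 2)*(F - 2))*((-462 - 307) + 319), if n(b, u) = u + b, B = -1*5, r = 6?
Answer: 44100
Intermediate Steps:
B = -5
K(f, G) = 4 + G + f (K(f, G) = (G + f) + 4 = 4 + G + f)
F = -5
n(b, u) = b + u
(n(K(r, 2), 2)*(F - 2))*((-462 - 307) + 319) = (((4 + 2 + 6) + 2)*(-5 - 2))*((-462 - 307) + 319) = ((12 + 2)*(-7))*(-769 + 319) = (14*(-7))*(-450) = -98*(-450) = 44100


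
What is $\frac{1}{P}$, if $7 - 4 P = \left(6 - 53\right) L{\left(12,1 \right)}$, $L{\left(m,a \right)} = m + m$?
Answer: $\frac{4}{1135} \approx 0.0035242$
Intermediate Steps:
$L{\left(m,a \right)} = 2 m$
$P = \frac{1135}{4}$ ($P = \frac{7}{4} - \frac{\left(6 - 53\right) 2 \cdot 12}{4} = \frac{7}{4} - \frac{\left(-47\right) 24}{4} = \frac{7}{4} - -282 = \frac{7}{4} + 282 = \frac{1135}{4} \approx 283.75$)
$\frac{1}{P} = \frac{1}{\frac{1135}{4}} = \frac{4}{1135}$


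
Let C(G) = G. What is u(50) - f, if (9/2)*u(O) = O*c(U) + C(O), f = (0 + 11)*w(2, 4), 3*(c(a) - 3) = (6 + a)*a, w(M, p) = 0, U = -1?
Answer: 700/27 ≈ 25.926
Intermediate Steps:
c(a) = 3 + a*(6 + a)/3 (c(a) = 3 + ((6 + a)*a)/3 = 3 + (a*(6 + a))/3 = 3 + a*(6 + a)/3)
f = 0 (f = (0 + 11)*0 = 11*0 = 0)
u(O) = 14*O/27 (u(O) = 2*(O*(3 + 2*(-1) + (⅓)*(-1)²) + O)/9 = 2*(O*(3 - 2 + (⅓)*1) + O)/9 = 2*(O*(3 - 2 + ⅓) + O)/9 = 2*(O*(4/3) + O)/9 = 2*(4*O/3 + O)/9 = 2*(7*O/3)/9 = 14*O/27)
u(50) - f = (14/27)*50 - 1*0 = 700/27 + 0 = 700/27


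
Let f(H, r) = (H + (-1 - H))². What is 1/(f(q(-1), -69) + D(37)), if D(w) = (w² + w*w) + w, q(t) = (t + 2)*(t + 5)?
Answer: 1/2776 ≈ 0.00036023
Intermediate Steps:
q(t) = (2 + t)*(5 + t)
f(H, r) = 1 (f(H, r) = (-1)² = 1)
D(w) = w + 2*w² (D(w) = (w² + w²) + w = 2*w² + w = w + 2*w²)
1/(f(q(-1), -69) + D(37)) = 1/(1 + 37*(1 + 2*37)) = 1/(1 + 37*(1 + 74)) = 1/(1 + 37*75) = 1/(1 + 2775) = 1/2776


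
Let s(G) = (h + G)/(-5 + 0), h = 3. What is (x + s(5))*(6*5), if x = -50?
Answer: -1548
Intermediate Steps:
s(G) = -3/5 - G/5 (s(G) = (3 + G)/(-5 + 0) = (3 + G)/(-5) = (3 + G)*(-1/5) = -3/5 - G/5)
(x + s(5))*(6*5) = (-50 + (-3/5 - 1/5*5))*(6*5) = (-50 + (-3/5 - 1))*30 = (-50 - 8/5)*30 = -258/5*30 = -1548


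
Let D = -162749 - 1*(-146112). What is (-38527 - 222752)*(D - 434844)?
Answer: 117962504199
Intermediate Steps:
D = -16637 (D = -162749 + 146112 = -16637)
(-38527 - 222752)*(D - 434844) = (-38527 - 222752)*(-16637 - 434844) = -261279*(-451481) = 117962504199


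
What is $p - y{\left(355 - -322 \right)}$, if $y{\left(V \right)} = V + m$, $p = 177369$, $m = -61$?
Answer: $176753$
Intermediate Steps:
$y{\left(V \right)} = -61 + V$ ($y{\left(V \right)} = V - 61 = -61 + V$)
$p - y{\left(355 - -322 \right)} = 177369 - \left(-61 + \left(355 - -322\right)\right) = 177369 - \left(-61 + \left(355 + 322\right)\right) = 177369 - \left(-61 + 677\right) = 177369 - 616 = 176753$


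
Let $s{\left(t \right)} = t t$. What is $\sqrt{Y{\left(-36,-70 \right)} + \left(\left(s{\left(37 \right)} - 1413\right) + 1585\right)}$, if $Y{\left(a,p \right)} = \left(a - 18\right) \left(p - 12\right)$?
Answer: $\sqrt{5969} \approx 77.259$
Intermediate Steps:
$Y{\left(a,p \right)} = \left(-18 + a\right) \left(-12 + p\right)$
$s{\left(t \right)} = t^{2}$
$\sqrt{Y{\left(-36,-70 \right)} + \left(\left(s{\left(37 \right)} - 1413\right) + 1585\right)} = \sqrt{\left(216 - -1260 - -432 - -2520\right) + \left(\left(37^{2} - 1413\right) + 1585\right)} = \sqrt{\left(216 + 1260 + 432 + 2520\right) + \left(\left(1369 - 1413\right) + 1585\right)} = \sqrt{4428 + \left(-44 + 1585\right)} = \sqrt{4428 + 1541} = \sqrt{5969}$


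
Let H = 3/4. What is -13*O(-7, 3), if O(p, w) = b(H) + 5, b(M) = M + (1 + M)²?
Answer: -1833/16 ≈ -114.56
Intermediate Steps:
H = ¾ (H = 3*(¼) = ¾ ≈ 0.75000)
O(p, w) = 141/16 (O(p, w) = (¾ + (1 + ¾)²) + 5 = (¾ + (7/4)²) + 5 = (¾ + 49/16) + 5 = 61/16 + 5 = 141/16)
-13*O(-7, 3) = -13*141/16 = -1833/16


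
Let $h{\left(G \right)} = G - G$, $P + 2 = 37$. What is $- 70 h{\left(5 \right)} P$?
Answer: $0$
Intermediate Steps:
$P = 35$ ($P = -2 + 37 = 35$)
$h{\left(G \right)} = 0$
$- 70 h{\left(5 \right)} P = \left(-70\right) 0 \cdot 35 = 0 \cdot 35 = 0$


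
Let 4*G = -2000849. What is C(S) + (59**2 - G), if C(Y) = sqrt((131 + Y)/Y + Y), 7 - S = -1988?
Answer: 2014773/4 + sqrt(7944391245)/1995 ≈ 5.0374e+5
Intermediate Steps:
S = 1995 (S = 7 - 1*(-1988) = 7 + 1988 = 1995)
G = -2000849/4 (G = (1/4)*(-2000849) = -2000849/4 ≈ -5.0021e+5)
C(Y) = sqrt(Y + (131 + Y)/Y) (C(Y) = sqrt((131 + Y)/Y + Y) = sqrt(Y + (131 + Y)/Y))
C(S) + (59**2 - G) = sqrt(1 + 1995 + 131/1995) + (59**2 - 1*(-2000849/4)) = sqrt(1 + 1995 + 131*(1/1995)) + (3481 + 2000849/4) = sqrt(1 + 1995 + 131/1995) + 2014773/4 = sqrt(3982151/1995) + 2014773/4 = sqrt(7944391245)/1995 + 2014773/4 = 2014773/4 + sqrt(7944391245)/1995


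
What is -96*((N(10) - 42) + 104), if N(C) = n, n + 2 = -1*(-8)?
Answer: -6528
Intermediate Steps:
n = 6 (n = -2 - 1*(-8) = -2 + 8 = 6)
N(C) = 6
-96*((N(10) - 42) + 104) = -96*((6 - 42) + 104) = -96*(-36 + 104) = -96*68 = -6528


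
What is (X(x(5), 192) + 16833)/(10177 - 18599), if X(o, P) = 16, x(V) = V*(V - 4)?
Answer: -16849/8422 ≈ -2.0006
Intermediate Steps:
x(V) = V*(-4 + V)
(X(x(5), 192) + 16833)/(10177 - 18599) = (16 + 16833)/(10177 - 18599) = 16849/(-8422) = 16849*(-1/8422) = -16849/8422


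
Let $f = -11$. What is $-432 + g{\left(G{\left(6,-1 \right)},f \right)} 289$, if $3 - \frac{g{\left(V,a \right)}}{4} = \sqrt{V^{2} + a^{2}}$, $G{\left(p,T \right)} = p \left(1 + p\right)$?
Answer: $3036 - 1156 \sqrt{1885} \approx -47154.0$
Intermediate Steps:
$g{\left(V,a \right)} = 12 - 4 \sqrt{V^{2} + a^{2}}$
$-432 + g{\left(G{\left(6,-1 \right)},f \right)} 289 = -432 + \left(12 - 4 \sqrt{\left(6 \left(1 + 6\right)\right)^{2} + \left(-11\right)^{2}}\right) 289 = -432 + \left(12 - 4 \sqrt{\left(6 \cdot 7\right)^{2} + 121}\right) 289 = -432 + \left(12 - 4 \sqrt{42^{2} + 121}\right) 289 = -432 + \left(12 - 4 \sqrt{1764 + 121}\right) 289 = -432 + \left(12 - 4 \sqrt{1885}\right) 289 = -432 + \left(3468 - 1156 \sqrt{1885}\right) = 3036 - 1156 \sqrt{1885}$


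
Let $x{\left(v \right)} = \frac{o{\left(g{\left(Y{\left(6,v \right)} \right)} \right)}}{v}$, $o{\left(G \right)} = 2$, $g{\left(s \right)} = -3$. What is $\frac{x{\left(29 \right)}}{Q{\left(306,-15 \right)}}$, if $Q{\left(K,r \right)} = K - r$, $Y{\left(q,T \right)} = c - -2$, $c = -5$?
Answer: $\frac{2}{9309} \approx 0.00021485$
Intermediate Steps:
$Y{\left(q,T \right)} = -3$ ($Y{\left(q,T \right)} = -5 - -2 = -5 + 2 = -3$)
$x{\left(v \right)} = \frac{2}{v}$
$\frac{x{\left(29 \right)}}{Q{\left(306,-15 \right)}} = \frac{2 \cdot \frac{1}{29}}{306 - -15} = \frac{2 \cdot \frac{1}{29}}{306 + 15} = \frac{2}{29 \cdot 321} = \frac{2}{29} \cdot \frac{1}{321} = \frac{2}{9309}$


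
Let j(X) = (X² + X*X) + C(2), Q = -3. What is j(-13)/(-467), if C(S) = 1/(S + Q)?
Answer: -337/467 ≈ -0.72163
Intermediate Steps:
C(S) = 1/(-3 + S) (C(S) = 1/(S - 3) = 1/(-3 + S))
j(X) = -1 + 2*X² (j(X) = (X² + X*X) + 1/(-3 + 2) = (X² + X²) + 1/(-1) = 2*X² - 1 = -1 + 2*X²)
j(-13)/(-467) = (-1 + 2*(-13)²)/(-467) = (-1 + 2*169)*(-1/467) = (-1 + 338)*(-1/467) = 337*(-1/467) = -337/467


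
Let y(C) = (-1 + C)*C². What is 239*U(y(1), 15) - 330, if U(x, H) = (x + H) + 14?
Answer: 6601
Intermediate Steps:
y(C) = C²*(-1 + C)
U(x, H) = 14 + H + x (U(x, H) = (H + x) + 14 = 14 + H + x)
239*U(y(1), 15) - 330 = 239*(14 + 15 + 1²*(-1 + 1)) - 330 = 239*(14 + 15 + 1*0) - 330 = 239*(14 + 15 + 0) - 330 = 239*29 - 330 = 6931 - 330 = 6601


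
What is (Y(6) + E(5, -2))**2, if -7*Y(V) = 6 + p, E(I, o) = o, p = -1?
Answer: 361/49 ≈ 7.3673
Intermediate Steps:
Y(V) = -5/7 (Y(V) = -(6 - 1)/7 = -1/7*5 = -5/7)
(Y(6) + E(5, -2))**2 = (-5/7 - 2)**2 = (-19/7)**2 = 361/49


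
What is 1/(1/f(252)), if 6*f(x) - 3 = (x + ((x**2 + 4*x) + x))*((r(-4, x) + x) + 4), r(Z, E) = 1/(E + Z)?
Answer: 85995866/31 ≈ 2.7741e+6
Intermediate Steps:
f(x) = 1/2 + (x**2 + 6*x)*(4 + x + 1/(-4 + x))/6 (f(x) = 1/2 + ((x + ((x**2 + 4*x) + x))*((1/(x - 4) + x) + 4))/6 = 1/2 + ((x + (x**2 + 5*x))*((1/(-4 + x) + x) + 4))/6 = 1/2 + ((x**2 + 6*x)*((x + 1/(-4 + x)) + 4))/6 = 1/2 + ((x**2 + 6*x)*(4 + x + 1/(-4 + x)))/6 = 1/2 + (x**2 + 6*x)*(4 + x + 1/(-4 + x))/6)
1/(1/f(252)) = 1/(1/((-12 + 252**4 - 87*252 - 15*252**2 + 6*252**3)/(6*(-4 + 252)))) = 1/(1/((1/6)*(-12 + 4032758016 - 21924 - 15*63504 + 6*16003008)/248)) = 1/(1/((1/6)*(1/248)*(-12 + 4032758016 - 21924 - 952560 + 96018048))) = 1/(1/((1/6)*(1/248)*4127801568)) = 1/(1/(85995866/31)) = 1/(31/85995866) = 85995866/31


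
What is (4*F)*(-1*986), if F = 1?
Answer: -3944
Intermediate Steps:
(4*F)*(-1*986) = (4*1)*(-1*986) = 4*(-986) = -3944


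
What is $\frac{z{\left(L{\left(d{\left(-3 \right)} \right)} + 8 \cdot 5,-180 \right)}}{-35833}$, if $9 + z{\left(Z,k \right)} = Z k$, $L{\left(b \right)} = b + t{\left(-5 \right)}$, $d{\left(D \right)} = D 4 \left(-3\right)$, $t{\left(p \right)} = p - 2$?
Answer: $\frac{12429}{35833} \approx 0.34686$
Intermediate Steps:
$t{\left(p \right)} = -2 + p$ ($t{\left(p \right)} = p - 2 = -2 + p$)
$d{\left(D \right)} = - 12 D$ ($d{\left(D \right)} = 4 D \left(-3\right) = - 12 D$)
$L{\left(b \right)} = -7 + b$ ($L{\left(b \right)} = b - 7 = -7 + b$)
$z{\left(Z,k \right)} = -9 + Z k$
$\frac{z{\left(L{\left(d{\left(-3 \right)} \right)} + 8 \cdot 5,-180 \right)}}{-35833} = \frac{-9 + \left(\left(-7 - -36\right) + 8 \cdot 5\right) \left(-180\right)}{-35833} = \left(-9 + \left(\left(-7 + 36\right) + 40\right) \left(-180\right)\right) \left(- \frac{1}{35833}\right) = \left(-9 + \left(29 + 40\right) \left(-180\right)\right) \left(- \frac{1}{35833}\right) = \left(-9 + 69 \left(-180\right)\right) \left(- \frac{1}{35833}\right) = \left(-9 - 12420\right) \left(- \frac{1}{35833}\right) = \left(-12429\right) \left(- \frac{1}{35833}\right) = \frac{12429}{35833}$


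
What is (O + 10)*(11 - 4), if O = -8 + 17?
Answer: 133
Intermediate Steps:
O = 9
(O + 10)*(11 - 4) = (9 + 10)*(11 - 4) = 19*7 = 133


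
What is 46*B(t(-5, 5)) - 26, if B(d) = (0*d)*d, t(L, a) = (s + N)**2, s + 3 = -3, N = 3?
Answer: -26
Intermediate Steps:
s = -6 (s = -3 - 3 = -6)
t(L, a) = 9 (t(L, a) = (-6 + 3)**2 = (-3)**2 = 9)
B(d) = 0 (B(d) = 0*d = 0)
46*B(t(-5, 5)) - 26 = 46*0 - 26 = 0 - 26 = -26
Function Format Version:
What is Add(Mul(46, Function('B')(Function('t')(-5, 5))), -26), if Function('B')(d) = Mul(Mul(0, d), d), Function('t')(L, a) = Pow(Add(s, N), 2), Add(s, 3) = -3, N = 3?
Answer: -26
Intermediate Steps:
s = -6 (s = Add(-3, -3) = -6)
Function('t')(L, a) = 9 (Function('t')(L, a) = Pow(Add(-6, 3), 2) = Pow(-3, 2) = 9)
Function('B')(d) = 0 (Function('B')(d) = Mul(0, d) = 0)
Add(Mul(46, Function('B')(Function('t')(-5, 5))), -26) = Add(Mul(46, 0), -26) = Add(0, -26) = -26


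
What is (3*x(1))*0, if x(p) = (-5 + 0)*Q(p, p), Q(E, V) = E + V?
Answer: 0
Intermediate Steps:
x(p) = -10*p (x(p) = (-5 + 0)*(p + p) = -10*p)
(3*x(1))*0 = (3*(-10*1))*0 = (3*(-10))*0 = -30*0 = 0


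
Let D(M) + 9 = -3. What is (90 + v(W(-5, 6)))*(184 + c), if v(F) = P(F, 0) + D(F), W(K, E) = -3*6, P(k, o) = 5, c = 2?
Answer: 15438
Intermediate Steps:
D(M) = -12 (D(M) = -9 - 3 = -12)
W(K, E) = -18
v(F) = -7 (v(F) = 5 - 12 = -7)
(90 + v(W(-5, 6)))*(184 + c) = (90 - 7)*(184 + 2) = 83*186 = 15438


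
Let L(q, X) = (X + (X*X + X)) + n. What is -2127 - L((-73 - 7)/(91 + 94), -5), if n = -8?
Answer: -2134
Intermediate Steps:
L(q, X) = -8 + X² + 2*X (L(q, X) = (X + (X*X + X)) - 8 = (X + (X² + X)) - 8 = (X + (X + X²)) - 8 = (X² + 2*X) - 8 = -8 + X² + 2*X)
-2127 - L((-73 - 7)/(91 + 94), -5) = -2127 - (-8 + (-5)² + 2*(-5)) = -2127 - (-8 + 25 - 10) = -2127 - 1*7 = -2127 - 7 = -2134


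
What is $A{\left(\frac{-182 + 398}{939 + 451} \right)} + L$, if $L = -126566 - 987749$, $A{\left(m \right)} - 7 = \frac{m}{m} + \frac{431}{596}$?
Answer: $- \frac{664126541}{596} \approx -1.1143 \cdot 10^{6}$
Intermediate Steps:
$A{\left(m \right)} = \frac{5199}{596}$ ($A{\left(m \right)} = 7 + \left(\frac{m}{m} + \frac{431}{596}\right) = 7 + \left(1 + 431 \cdot \frac{1}{596}\right) = 7 + \left(1 + \frac{431}{596}\right) = 7 + \frac{1027}{596} = \frac{5199}{596}$)
$L = -1114315$
$A{\left(\frac{-182 + 398}{939 + 451} \right)} + L = \frac{5199}{596} - 1114315 = - \frac{664126541}{596}$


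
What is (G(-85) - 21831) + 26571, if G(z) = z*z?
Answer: 11965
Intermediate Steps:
G(z) = z**2
(G(-85) - 21831) + 26571 = ((-85)**2 - 21831) + 26571 = (7225 - 21831) + 26571 = -14606 + 26571 = 11965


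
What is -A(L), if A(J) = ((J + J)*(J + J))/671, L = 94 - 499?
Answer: -656100/671 ≈ -977.79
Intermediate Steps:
L = -405
A(J) = 4*J²/671 (A(J) = ((2*J)*(2*J))*(1/671) = (4*J²)*(1/671) = 4*J²/671)
-A(L) = -4*(-405)²/671 = -4*164025/671 = -1*656100/671 = -656100/671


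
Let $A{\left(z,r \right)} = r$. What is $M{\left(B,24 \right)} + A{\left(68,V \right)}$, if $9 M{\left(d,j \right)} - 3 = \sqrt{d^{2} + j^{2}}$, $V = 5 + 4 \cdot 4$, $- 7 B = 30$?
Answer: $\frac{64}{3} + \frac{2 \sqrt{809}}{21} \approx 24.042$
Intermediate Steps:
$B = - \frac{30}{7}$ ($B = \left(- \frac{1}{7}\right) 30 = - \frac{30}{7} \approx -4.2857$)
$V = 21$ ($V = 5 + 16 = 21$)
$M{\left(d,j \right)} = \frac{1}{3} + \frac{\sqrt{d^{2} + j^{2}}}{9}$
$M{\left(B,24 \right)} + A{\left(68,V \right)} = \left(\frac{1}{3} + \frac{\sqrt{\left(- \frac{30}{7}\right)^{2} + 24^{2}}}{9}\right) + 21 = \left(\frac{1}{3} + \frac{\sqrt{\frac{900}{49} + 576}}{9}\right) + 21 = \left(\frac{1}{3} + \frac{\sqrt{\frac{29124}{49}}}{9}\right) + 21 = \left(\frac{1}{3} + \frac{\frac{6}{7} \sqrt{809}}{9}\right) + 21 = \left(\frac{1}{3} + \frac{2 \sqrt{809}}{21}\right) + 21 = \frac{64}{3} + \frac{2 \sqrt{809}}{21}$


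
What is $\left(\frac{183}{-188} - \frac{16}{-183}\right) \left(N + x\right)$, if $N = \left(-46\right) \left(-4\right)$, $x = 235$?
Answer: $- \frac{12771539}{34404} \approx -371.22$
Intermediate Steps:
$N = 184$
$\left(\frac{183}{-188} - \frac{16}{-183}\right) \left(N + x\right) = \left(\frac{183}{-188} - \frac{16}{-183}\right) \left(184 + 235\right) = \left(183 \left(- \frac{1}{188}\right) - - \frac{16}{183}\right) 419 = \left(- \frac{183}{188} + \frac{16}{183}\right) 419 = \left(- \frac{30481}{34404}\right) 419 = - \frac{12771539}{34404}$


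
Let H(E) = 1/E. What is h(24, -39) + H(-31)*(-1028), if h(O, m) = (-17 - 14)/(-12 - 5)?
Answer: 18437/527 ≈ 34.985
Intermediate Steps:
h(O, m) = 31/17 (h(O, m) = -31/(-17) = -31*(-1/17) = 31/17)
h(24, -39) + H(-31)*(-1028) = 31/17 - 1028/(-31) = 31/17 - 1/31*(-1028) = 31/17 + 1028/31 = 18437/527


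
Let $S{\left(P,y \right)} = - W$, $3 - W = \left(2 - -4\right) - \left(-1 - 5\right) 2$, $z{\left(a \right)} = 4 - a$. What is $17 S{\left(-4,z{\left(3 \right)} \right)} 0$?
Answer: $0$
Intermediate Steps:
$W = -15$ ($W = 3 - \left(\left(2 - -4\right) - \left(-1 - 5\right) 2\right) = 3 - \left(\left(2 + 4\right) - \left(-6\right) 2\right) = 3 - \left(6 - -12\right) = 3 - \left(6 + 12\right) = 3 - 18 = -15$)
$S{\left(P,y \right)} = 15$ ($S{\left(P,y \right)} = \left(-1\right) \left(-15\right) = 15$)
$17 S{\left(-4,z{\left(3 \right)} \right)} 0 = 17 \cdot 15 \cdot 0 = 17 \cdot 0 = 0$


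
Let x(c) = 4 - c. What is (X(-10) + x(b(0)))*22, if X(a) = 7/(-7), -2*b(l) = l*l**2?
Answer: 66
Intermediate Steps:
b(l) = -l**3/2 (b(l) = -l*l**2/2 = -l**3/2)
X(a) = -1 (X(a) = 7*(-1/7) = -1)
(X(-10) + x(b(0)))*22 = (-1 + (4 - (-1)*0**3/2))*22 = (-1 + (4 - (-1)*0/2))*22 = (-1 + (4 - 1*0))*22 = (-1 + (4 + 0))*22 = (-1 + 4)*22 = 3*22 = 66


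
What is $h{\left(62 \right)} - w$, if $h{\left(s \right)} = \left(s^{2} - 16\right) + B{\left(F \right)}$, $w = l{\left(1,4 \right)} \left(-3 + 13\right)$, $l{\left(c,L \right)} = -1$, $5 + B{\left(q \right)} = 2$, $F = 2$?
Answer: $3835$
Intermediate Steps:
$B{\left(q \right)} = -3$ ($B{\left(q \right)} = -5 + 2 = -3$)
$w = -10$ ($w = - (-3 + 13) = \left(-1\right) 10 = -10$)
$h{\left(s \right)} = -19 + s^{2}$ ($h{\left(s \right)} = \left(s^{2} - 16\right) - 3 = \left(-16 + s^{2}\right) - 3 = -19 + s^{2}$)
$h{\left(62 \right)} - w = \left(-19 + 62^{2}\right) - -10 = \left(-19 + 3844\right) + 10 = 3825 + 10 = 3835$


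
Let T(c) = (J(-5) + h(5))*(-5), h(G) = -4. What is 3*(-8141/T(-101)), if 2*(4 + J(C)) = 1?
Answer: -16282/25 ≈ -651.28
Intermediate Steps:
J(C) = -7/2 (J(C) = -4 + (1/2)*1 = -4 + 1/2 = -7/2)
T(c) = 75/2 (T(c) = (-7/2 - 4)*(-5) = -15/2*(-5) = 75/2)
3*(-8141/T(-101)) = 3*(-8141/75/2) = 3*(-8141*2/75) = 3*(-16282/75) = -16282/25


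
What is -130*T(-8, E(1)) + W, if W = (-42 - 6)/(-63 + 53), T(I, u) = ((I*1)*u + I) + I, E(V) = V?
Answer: 15624/5 ≈ 3124.8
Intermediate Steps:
T(I, u) = 2*I + I*u (T(I, u) = (I*u + I) + I = (I + I*u) + I = 2*I + I*u)
W = 24/5 (W = -48/(-10) = -48*(-⅒) = 24/5 ≈ 4.8000)
-130*T(-8, E(1)) + W = -(-1040)*(2 + 1) + 24/5 = -(-1040)*3 + 24/5 = -130*(-24) + 24/5 = 3120 + 24/5 = 15624/5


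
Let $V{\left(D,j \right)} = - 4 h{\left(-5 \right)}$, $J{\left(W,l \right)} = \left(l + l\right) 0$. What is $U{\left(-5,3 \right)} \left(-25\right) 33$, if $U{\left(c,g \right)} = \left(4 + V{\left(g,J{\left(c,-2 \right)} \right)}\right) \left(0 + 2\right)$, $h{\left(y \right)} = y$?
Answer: $-39600$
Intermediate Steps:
$J{\left(W,l \right)} = 0$ ($J{\left(W,l \right)} = 2 l 0 = 0$)
$V{\left(D,j \right)} = 20$ ($V{\left(D,j \right)} = \left(-4\right) \left(-5\right) = 20$)
$U{\left(c,g \right)} = 48$ ($U{\left(c,g \right)} = \left(4 + 20\right) \left(0 + 2\right) = 24 \cdot 2 = 48$)
$U{\left(-5,3 \right)} \left(-25\right) 33 = 48 \left(-25\right) 33 = \left(-1200\right) 33 = -39600$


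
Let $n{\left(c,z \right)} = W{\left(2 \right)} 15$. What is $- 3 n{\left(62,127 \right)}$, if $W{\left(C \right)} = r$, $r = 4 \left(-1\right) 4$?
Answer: $720$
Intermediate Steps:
$r = -16$ ($r = \left(-4\right) 4 = -16$)
$W{\left(C \right)} = -16$
$n{\left(c,z \right)} = -240$ ($n{\left(c,z \right)} = \left(-16\right) 15 = -240$)
$- 3 n{\left(62,127 \right)} = \left(-3\right) \left(-240\right) = 720$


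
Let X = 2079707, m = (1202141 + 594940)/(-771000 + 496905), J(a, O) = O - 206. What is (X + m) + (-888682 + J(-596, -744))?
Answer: 108730603348/91365 ≈ 1.1901e+6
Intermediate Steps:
J(a, O) = -206 + O
m = -599027/91365 (m = 1797081/(-274095) = 1797081*(-1/274095) = -599027/91365 ≈ -6.5564)
(X + m) + (-888682 + J(-596, -744)) = (2079707 - 599027/91365) + (-888682 + (-206 - 744)) = 190011831028/91365 + (-888682 - 950) = 190011831028/91365 - 889632 = 108730603348/91365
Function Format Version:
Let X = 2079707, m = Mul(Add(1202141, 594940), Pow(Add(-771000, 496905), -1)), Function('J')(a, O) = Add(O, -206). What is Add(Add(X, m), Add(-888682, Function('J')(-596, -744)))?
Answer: Rational(108730603348, 91365) ≈ 1.1901e+6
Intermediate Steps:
Function('J')(a, O) = Add(-206, O)
m = Rational(-599027, 91365) (m = Mul(1797081, Pow(-274095, -1)) = Mul(1797081, Rational(-1, 274095)) = Rational(-599027, 91365) ≈ -6.5564)
Add(Add(X, m), Add(-888682, Function('J')(-596, -744))) = Add(Add(2079707, Rational(-599027, 91365)), Add(-888682, Add(-206, -744))) = Add(Rational(190011831028, 91365), Add(-888682, -950)) = Add(Rational(190011831028, 91365), -889632) = Rational(108730603348, 91365)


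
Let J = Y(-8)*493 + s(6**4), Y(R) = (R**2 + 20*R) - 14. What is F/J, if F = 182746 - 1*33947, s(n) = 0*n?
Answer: -5131/1870 ≈ -2.7439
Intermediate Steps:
s(n) = 0
Y(R) = -14 + R**2 + 20*R
F = 148799 (F = 182746 - 33947 = 148799)
J = -54230 (J = (-14 + (-8)**2 + 20*(-8))*493 + 0 = (-14 + 64 - 160)*493 + 0 = -110*493 + 0 = -54230 + 0 = -54230)
F/J = 148799/(-54230) = 148799*(-1/54230) = -5131/1870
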